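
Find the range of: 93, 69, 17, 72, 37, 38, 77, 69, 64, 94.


Max = 94, Min = 17
Range = 94 - 17 = 77

Range = 77


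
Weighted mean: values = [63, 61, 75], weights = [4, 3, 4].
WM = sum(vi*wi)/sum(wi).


Numerator = 63*4 + 61*3 + 75*4 = 735
Denominator = 4 + 3 + 4 = 11
WM = 735/11 = 66.8182

WM = 66.8182


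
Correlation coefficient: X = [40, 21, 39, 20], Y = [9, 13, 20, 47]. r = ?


Mean X = 30.0000, Mean Y = 22.2500
SD X = 9.513149, SD Y = 14.821859
Cov = -79.250000
r = -79.250000/(9.513149*14.821859) = -0.5620

r = -0.5620


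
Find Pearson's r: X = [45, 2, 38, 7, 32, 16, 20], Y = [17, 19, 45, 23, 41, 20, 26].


Mean X = 22.8571, Mean Y = 27.2857
SD X = 14.855769, SD Y = 10.347039
Cov = 65.755102
r = 65.755102/(14.855769*10.347039) = 0.4278

r = 0.4278


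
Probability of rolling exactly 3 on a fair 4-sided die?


Favorable outcomes (roll = 3): 1
Total outcomes = 4
P = 1/4 = 0.2500

P = 0.2500


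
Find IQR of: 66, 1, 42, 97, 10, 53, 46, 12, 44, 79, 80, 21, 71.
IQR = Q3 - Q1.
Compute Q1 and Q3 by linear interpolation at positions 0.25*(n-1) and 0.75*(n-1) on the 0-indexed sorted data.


Sorted: 1, 10, 12, 21, 42, 44, 46, 53, 66, 71, 79, 80, 97
Q1 (25th %ile) = 21.0000
Q3 (75th %ile) = 71.0000
IQR = 71.0000 - 21.0000 = 50.0000

IQR = 50.0000


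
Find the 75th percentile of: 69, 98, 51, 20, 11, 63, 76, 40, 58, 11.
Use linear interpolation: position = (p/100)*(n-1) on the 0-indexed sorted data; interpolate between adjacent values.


Sorted: 11, 11, 20, 40, 51, 58, 63, 69, 76, 98
n = 10
Index = 75/100 * 9 = 6.7500
Lower = data[6] = 63, Upper = data[7] = 69
P75 = 63 + 0.7500*(6) = 67.5000

P75 = 67.5000


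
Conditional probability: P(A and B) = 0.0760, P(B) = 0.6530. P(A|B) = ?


P(A|B) = 0.0760/0.6530 = 0.1164

P(A|B) = 0.1164


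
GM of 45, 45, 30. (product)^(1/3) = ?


Product = 45 × 45 × 30 = 60750
GM = 60750^(1/3) = 39.3111

GM = 39.3111


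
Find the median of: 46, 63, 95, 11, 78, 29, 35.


Sorted: 11, 29, 35, 46, 63, 78, 95
n = 7 (odd)
Middle value = 46

Median = 46


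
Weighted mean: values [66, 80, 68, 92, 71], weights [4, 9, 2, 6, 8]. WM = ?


Numerator = 66*4 + 80*9 + 68*2 + 92*6 + 71*8 = 2240
Denominator = 4 + 9 + 2 + 6 + 8 = 29
WM = 2240/29 = 77.2414

WM = 77.2414


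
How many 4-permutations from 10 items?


P(10,4) = 10!/6!
= 3628800/720
= 5040

P(10,4) = 5040


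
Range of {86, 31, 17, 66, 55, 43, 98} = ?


Max = 98, Min = 17
Range = 98 - 17 = 81

Range = 81


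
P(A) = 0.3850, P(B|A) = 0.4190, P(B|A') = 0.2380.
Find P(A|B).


P(B) = P(B|A)*P(A) + P(B|A')*P(A')
= 0.4190*0.3850 + 0.2380*0.6150
= 0.161315 + 0.146370 = 0.307685
P(A|B) = 0.161315/0.307685 = 0.5243

P(A|B) = 0.5243


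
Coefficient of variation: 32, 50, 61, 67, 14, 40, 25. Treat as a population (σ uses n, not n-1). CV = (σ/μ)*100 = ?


Mean = 41.2857
SD = 17.8223
CV = (17.8223/41.2857)*100 = 43.1681%

CV = 43.1681%


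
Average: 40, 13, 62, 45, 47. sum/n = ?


Sum = 40 + 13 + 62 + 45 + 47 = 207
n = 5
Mean = 207/5 = 41.4000

Mean = 41.4000


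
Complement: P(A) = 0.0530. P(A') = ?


P(not A) = 1 - 0.0530 = 0.9470

P(not A) = 0.9470


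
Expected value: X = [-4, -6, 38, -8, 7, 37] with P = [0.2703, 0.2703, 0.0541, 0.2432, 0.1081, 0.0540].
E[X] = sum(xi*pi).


E[X] = -4*0.2703 - 6*0.2703 + 38*0.0541 - 8*0.2432 + 7*0.1081 + 37*0.0540
= -1.0812 - 1.6218 + 2.0558 - 1.9456 + 0.7567 + 1.9980
= 0.1619

E[X] = 0.1619


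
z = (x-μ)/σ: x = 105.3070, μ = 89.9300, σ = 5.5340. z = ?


z = (105.3070 - 89.9300)/5.5340
= 15.3770/5.5340
= 2.7786

z = 2.7786


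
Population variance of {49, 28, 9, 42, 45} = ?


Mean = 34.6000
Squared deviations: 207.3600, 43.5600, 655.3600, 54.7600, 108.1600
Sum = 1069.2000
Variance = 1069.2000/5 = 213.8400

Variance = 213.8400


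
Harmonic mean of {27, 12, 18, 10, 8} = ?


Sum of reciprocals = 1/27 + 1/12 + 1/18 + 1/10 + 1/8 = 0.400926
HM = 5/0.400926 = 12.4711

HM = 12.4711


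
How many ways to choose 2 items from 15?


C(15,2) = 15!/(2! × 13!)
= 1307674368000/(2 × 6227020800)
= 105

C(15,2) = 105


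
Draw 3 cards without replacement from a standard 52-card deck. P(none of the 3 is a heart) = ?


P(no hearts) = (39/52) × (38/51) × (37/50)
= 0.4135

P = 0.4135


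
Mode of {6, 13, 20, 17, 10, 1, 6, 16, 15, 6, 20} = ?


Frequencies: 1:1, 6:3, 10:1, 13:1, 15:1, 16:1, 17:1, 20:2
Max frequency = 3
Mode = 6

Mode = 6


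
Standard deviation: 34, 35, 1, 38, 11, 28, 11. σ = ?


Mean = 22.5714
Variance = 183.6735
SD = sqrt(183.6735) = 13.5526

SD = 13.5526


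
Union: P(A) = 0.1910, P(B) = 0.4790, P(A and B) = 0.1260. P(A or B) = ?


P(A∪B) = 0.1910 + 0.4790 - 0.1260
= 0.6700 - 0.1260
= 0.5440

P(A∪B) = 0.5440


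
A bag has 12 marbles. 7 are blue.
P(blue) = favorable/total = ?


P = 7/12 = 0.5833

P = 0.5833


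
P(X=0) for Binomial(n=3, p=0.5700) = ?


C(3,0) = 1
p^0 = 1.000000
(1-p)^3 = 0.079507
P = 1 * 1.000000 * 0.079507 = 0.0795

P(X=0) = 0.0795


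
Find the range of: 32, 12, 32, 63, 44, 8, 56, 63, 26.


Max = 63, Min = 8
Range = 63 - 8 = 55

Range = 55


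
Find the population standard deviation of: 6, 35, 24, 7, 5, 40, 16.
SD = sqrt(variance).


Mean = 19.0000
Variance = 177.1429
SD = sqrt(177.1429) = 13.3095

SD = 13.3095


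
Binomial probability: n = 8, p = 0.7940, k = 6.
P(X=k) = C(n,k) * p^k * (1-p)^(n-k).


C(8,6) = 28
p^6 = 0.250567
(1-p)^2 = 0.042436
P = 28 * 0.250567 * 0.042436 = 0.2977

P(X=6) = 0.2977


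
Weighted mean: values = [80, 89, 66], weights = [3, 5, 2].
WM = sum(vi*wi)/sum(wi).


Numerator = 80*3 + 89*5 + 66*2 = 817
Denominator = 3 + 5 + 2 = 10
WM = 817/10 = 81.7000

WM = 81.7000


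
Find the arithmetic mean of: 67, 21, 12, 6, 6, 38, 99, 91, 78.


Sum = 67 + 21 + 12 + 6 + 6 + 38 + 99 + 91 + 78 = 418
n = 9
Mean = 418/9 = 46.4444

Mean = 46.4444


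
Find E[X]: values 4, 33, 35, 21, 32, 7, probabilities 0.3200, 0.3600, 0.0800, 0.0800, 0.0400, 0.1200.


E[X] = 4*0.3200 + 33*0.3600 + 35*0.0800 + 21*0.0800 + 32*0.0400 + 7*0.1200
= 1.2800 + 11.8800 + 2.8000 + 1.6800 + 1.2800 + 0.8400
= 19.7600

E[X] = 19.7600


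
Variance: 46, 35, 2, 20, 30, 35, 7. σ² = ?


Mean = 25.0000
Squared deviations: 441.0000, 100.0000, 529.0000, 25.0000, 25.0000, 100.0000, 324.0000
Sum = 1544.0000
Variance = 1544.0000/7 = 220.5714

Variance = 220.5714


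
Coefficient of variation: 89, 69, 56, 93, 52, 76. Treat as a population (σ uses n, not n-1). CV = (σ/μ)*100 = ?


Mean = 72.5000
SD = 15.3270
CV = (15.3270/72.5000)*100 = 21.1407%

CV = 21.1407%


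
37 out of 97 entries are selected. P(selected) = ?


P = 37/97 = 0.3814

P = 0.3814


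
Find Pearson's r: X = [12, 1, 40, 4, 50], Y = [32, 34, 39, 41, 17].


Mean X = 21.4000, Mean Y = 32.6000
SD X = 19.855478, SD Y = 8.452219
Cov = -99.240000
r = -99.240000/(19.855478*8.452219) = -0.5913

r = -0.5913


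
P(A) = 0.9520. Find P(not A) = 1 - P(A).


P(not A) = 1 - 0.9520 = 0.0480

P(not A) = 0.0480


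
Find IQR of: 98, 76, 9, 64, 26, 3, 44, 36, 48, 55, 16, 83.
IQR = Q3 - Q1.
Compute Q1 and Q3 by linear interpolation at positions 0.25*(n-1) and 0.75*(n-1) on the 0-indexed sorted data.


Sorted: 3, 9, 16, 26, 36, 44, 48, 55, 64, 76, 83, 98
Q1 (25th %ile) = 23.5000
Q3 (75th %ile) = 67.0000
IQR = 67.0000 - 23.5000 = 43.5000

IQR = 43.5000


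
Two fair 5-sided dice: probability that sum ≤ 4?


Total outcomes = 5×5 = 25
Favorable (sum ≤ 4): 6
P = 6/25 = 0.2400

P = 0.2400


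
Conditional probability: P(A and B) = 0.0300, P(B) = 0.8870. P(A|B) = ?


P(A|B) = 0.0300/0.8870 = 0.0338

P(A|B) = 0.0338


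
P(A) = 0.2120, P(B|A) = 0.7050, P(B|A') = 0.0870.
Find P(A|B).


P(B) = P(B|A)*P(A) + P(B|A')*P(A')
= 0.7050*0.2120 + 0.0870*0.7880
= 0.149460 + 0.068556 = 0.218016
P(A|B) = 0.149460/0.218016 = 0.6855

P(A|B) = 0.6855


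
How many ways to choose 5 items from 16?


C(16,5) = 16!/(5! × 11!)
= 20922789888000/(120 × 39916800)
= 4368

C(16,5) = 4368


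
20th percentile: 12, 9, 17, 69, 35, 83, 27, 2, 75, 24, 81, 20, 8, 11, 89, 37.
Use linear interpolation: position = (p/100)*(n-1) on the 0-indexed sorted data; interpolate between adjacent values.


Sorted: 2, 8, 9, 11, 12, 17, 20, 24, 27, 35, 37, 69, 75, 81, 83, 89
n = 16
Index = 20/100 * 15 = 3.0000
Lower = data[3] = 11, Upper = data[4] = 12
P20 = 11 + 0*(1) = 11.0000

P20 = 11.0000


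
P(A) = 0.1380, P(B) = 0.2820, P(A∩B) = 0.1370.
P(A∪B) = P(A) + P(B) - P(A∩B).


P(A∪B) = 0.1380 + 0.2820 - 0.1370
= 0.4200 - 0.1370
= 0.2830

P(A∪B) = 0.2830


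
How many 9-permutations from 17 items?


P(17,9) = 17!/8!
= 355687428096000/40320
= 8821612800

P(17,9) = 8821612800


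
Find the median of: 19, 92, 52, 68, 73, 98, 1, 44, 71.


Sorted: 1, 19, 44, 52, 68, 71, 73, 92, 98
n = 9 (odd)
Middle value = 68

Median = 68


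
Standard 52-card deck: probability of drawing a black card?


26 black cards in 52 cards
P = 26/52 = 0.5000

P = 0.5000


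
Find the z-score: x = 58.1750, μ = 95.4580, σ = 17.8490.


z = (58.1750 - 95.4580)/17.8490
= -37.2830/17.8490
= -2.0888

z = -2.0888


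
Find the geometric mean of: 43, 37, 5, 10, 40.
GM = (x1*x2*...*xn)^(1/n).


Product = 43 × 37 × 5 × 10 × 40 = 3182000
GM = 3182000^(1/5) = 19.9774

GM = 19.9774


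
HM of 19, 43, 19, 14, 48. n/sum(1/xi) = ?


Sum of reciprocals = 1/19 + 1/43 + 1/19 + 1/14 + 1/48 = 0.220781
HM = 5/0.220781 = 22.6469

HM = 22.6469


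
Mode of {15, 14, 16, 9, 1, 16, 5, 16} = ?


Frequencies: 1:1, 5:1, 9:1, 14:1, 15:1, 16:3
Max frequency = 3
Mode = 16

Mode = 16


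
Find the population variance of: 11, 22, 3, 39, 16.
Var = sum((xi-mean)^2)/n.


Mean = 18.2000
Squared deviations: 51.8400, 14.4400, 231.0400, 432.6400, 4.8400
Sum = 734.8000
Variance = 734.8000/5 = 146.9600

Variance = 146.9600


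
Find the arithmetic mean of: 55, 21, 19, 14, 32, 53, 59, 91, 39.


Sum = 55 + 21 + 19 + 14 + 32 + 53 + 59 + 91 + 39 = 383
n = 9
Mean = 383/9 = 42.5556

Mean = 42.5556


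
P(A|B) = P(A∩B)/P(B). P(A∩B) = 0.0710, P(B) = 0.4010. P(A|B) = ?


P(A|B) = 0.0710/0.4010 = 0.1771

P(A|B) = 0.1771


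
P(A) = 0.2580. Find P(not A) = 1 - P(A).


P(not A) = 1 - 0.2580 = 0.7420

P(not A) = 0.7420


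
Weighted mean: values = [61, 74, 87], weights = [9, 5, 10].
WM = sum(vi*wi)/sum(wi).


Numerator = 61*9 + 74*5 + 87*10 = 1789
Denominator = 9 + 5 + 10 = 24
WM = 1789/24 = 74.5417

WM = 74.5417


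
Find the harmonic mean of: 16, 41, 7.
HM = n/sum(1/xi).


Sum of reciprocals = 1/16 + 1/41 + 1/7 = 0.229747
HM = 3/0.229747 = 13.0578

HM = 13.0578


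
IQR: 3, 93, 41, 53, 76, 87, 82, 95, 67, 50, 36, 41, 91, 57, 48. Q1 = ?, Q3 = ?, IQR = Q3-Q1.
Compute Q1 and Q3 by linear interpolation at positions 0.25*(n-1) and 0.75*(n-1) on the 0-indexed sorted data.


Sorted: 3, 36, 41, 41, 48, 50, 53, 57, 67, 76, 82, 87, 91, 93, 95
Q1 (25th %ile) = 44.5000
Q3 (75th %ile) = 84.5000
IQR = 84.5000 - 44.5000 = 40.0000

IQR = 40.0000


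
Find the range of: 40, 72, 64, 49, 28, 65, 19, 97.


Max = 97, Min = 19
Range = 97 - 19 = 78

Range = 78


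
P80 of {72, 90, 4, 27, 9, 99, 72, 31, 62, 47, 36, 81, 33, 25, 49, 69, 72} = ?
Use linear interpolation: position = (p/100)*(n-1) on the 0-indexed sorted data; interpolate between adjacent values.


Sorted: 4, 9, 25, 27, 31, 33, 36, 47, 49, 62, 69, 72, 72, 72, 81, 90, 99
n = 17
Index = 80/100 * 16 = 12.8000
Lower = data[12] = 72, Upper = data[13] = 72
P80 = 72 + 0.8000*(0) = 72.0000

P80 = 72.0000


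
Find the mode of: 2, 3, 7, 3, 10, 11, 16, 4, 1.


Frequencies: 1:1, 2:1, 3:2, 4:1, 7:1, 10:1, 11:1, 16:1
Max frequency = 2
Mode = 3

Mode = 3


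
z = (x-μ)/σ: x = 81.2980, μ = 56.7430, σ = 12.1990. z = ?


z = (81.2980 - 56.7430)/12.1990
= 24.5550/12.1990
= 2.0129

z = 2.0129


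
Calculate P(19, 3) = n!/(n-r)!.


P(19,3) = 19!/16!
= 121645100408832000/20922789888000
= 5814

P(19,3) = 5814


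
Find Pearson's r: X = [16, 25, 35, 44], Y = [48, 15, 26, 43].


Mean X = 30.0000, Mean Y = 33.0000
SD X = 10.511898, SD Y = 13.209845
Cov = -3.750000
r = -3.750000/(10.511898*13.209845) = -0.0270

r = -0.0270


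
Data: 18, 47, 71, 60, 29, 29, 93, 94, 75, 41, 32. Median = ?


Sorted: 18, 29, 29, 32, 41, 47, 60, 71, 75, 93, 94
n = 11 (odd)
Middle value = 47

Median = 47


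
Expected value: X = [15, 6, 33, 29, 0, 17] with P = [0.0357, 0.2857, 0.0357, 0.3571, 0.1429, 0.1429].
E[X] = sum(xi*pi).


E[X] = 15*0.0357 + 6*0.2857 + 33*0.0357 + 29*0.3571 + 0*0.1429 + 17*0.1429
= 0.5355 + 1.7142 + 1.1781 + 10.3559 + 0 + 2.4293
= 16.2130

E[X] = 16.2130


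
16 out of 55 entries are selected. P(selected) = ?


P = 16/55 = 0.2909

P = 0.2909


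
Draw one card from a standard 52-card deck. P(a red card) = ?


26 red cards in 52 cards
P = 26/52 = 0.5000

P = 0.5000


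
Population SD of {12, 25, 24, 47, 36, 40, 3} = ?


Mean = 26.7143
Variance = 209.0612
SD = sqrt(209.0612) = 14.4589

SD = 14.4589


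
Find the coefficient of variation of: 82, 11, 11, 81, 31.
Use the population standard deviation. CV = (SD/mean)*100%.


Mean = 43.2000
SD = 32.1148
CV = (32.1148/43.2000)*100 = 74.3398%

CV = 74.3398%


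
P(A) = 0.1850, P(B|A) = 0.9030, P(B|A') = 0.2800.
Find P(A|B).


P(B) = P(B|A)*P(A) + P(B|A')*P(A')
= 0.9030*0.1850 + 0.2800*0.8150
= 0.167055 + 0.228200 = 0.395255
P(A|B) = 0.167055/0.395255 = 0.4227

P(A|B) = 0.4227


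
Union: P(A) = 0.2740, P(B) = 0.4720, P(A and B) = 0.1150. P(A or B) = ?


P(A∪B) = 0.2740 + 0.4720 - 0.1150
= 0.7460 - 0.1150
= 0.6310

P(A∪B) = 0.6310


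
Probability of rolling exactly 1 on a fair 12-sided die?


Favorable outcomes (roll = 1): 1
Total outcomes = 12
P = 1/12 = 0.0833

P = 0.0833


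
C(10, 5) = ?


C(10,5) = 10!/(5! × 5!)
= 3628800/(120 × 120)
= 252

C(10,5) = 252


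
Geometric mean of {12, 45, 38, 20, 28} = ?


Product = 12 × 45 × 38 × 20 × 28 = 11491200
GM = 11491200^(1/5) = 25.8269

GM = 25.8269


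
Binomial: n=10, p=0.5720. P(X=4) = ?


C(10,4) = 210
p^4 = 0.107049
(1-p)^6 = 0.006147
P = 210 * 0.107049 * 0.006147 = 0.1382

P(X=4) = 0.1382


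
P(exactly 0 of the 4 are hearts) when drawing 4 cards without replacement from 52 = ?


Hypergeometric: P(X=0) = C(13,0)·C(39,4) / C(52,4)
= 1 × 82251 / 270725
= 82251/270725 = 0.3038

P = 0.3038


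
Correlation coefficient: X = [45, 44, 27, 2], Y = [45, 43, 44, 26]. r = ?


Mean X = 29.5000, Mean Y = 39.5000
SD X = 17.414075, SD Y = 7.826238
Cov = 124.000000
r = 124.000000/(17.414075*7.826238) = 0.9098

r = 0.9098


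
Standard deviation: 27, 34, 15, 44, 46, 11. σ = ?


Mean = 29.5000
Variance = 176.9167
SD = sqrt(176.9167) = 13.3010

SD = 13.3010


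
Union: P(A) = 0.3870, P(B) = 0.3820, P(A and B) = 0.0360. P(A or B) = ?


P(A∪B) = 0.3870 + 0.3820 - 0.0360
= 0.7690 - 0.0360
= 0.7330

P(A∪B) = 0.7330


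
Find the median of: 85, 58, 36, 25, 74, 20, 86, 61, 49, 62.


Sorted: 20, 25, 36, 49, 58, 61, 62, 74, 85, 86
n = 10 (even)
Middle values: 58 and 61
Median = (58+61)/2 = 59.5000

Median = 59.5000


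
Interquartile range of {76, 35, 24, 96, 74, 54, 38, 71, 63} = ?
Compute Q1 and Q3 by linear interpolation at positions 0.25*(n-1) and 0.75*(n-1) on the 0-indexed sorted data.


Sorted: 24, 35, 38, 54, 63, 71, 74, 76, 96
Q1 (25th %ile) = 38.0000
Q3 (75th %ile) = 74.0000
IQR = 74.0000 - 38.0000 = 36.0000

IQR = 36.0000


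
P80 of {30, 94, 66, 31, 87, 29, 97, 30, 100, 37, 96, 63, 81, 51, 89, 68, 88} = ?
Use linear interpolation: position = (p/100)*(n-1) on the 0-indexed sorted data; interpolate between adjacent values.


Sorted: 29, 30, 30, 31, 37, 51, 63, 66, 68, 81, 87, 88, 89, 94, 96, 97, 100
n = 17
Index = 80/100 * 16 = 12.8000
Lower = data[12] = 89, Upper = data[13] = 94
P80 = 89 + 0.8000*(5) = 93.0000

P80 = 93.0000


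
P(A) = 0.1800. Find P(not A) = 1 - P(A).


P(not A) = 1 - 0.1800 = 0.8200

P(not A) = 0.8200


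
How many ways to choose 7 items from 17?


C(17,7) = 17!/(7! × 10!)
= 355687428096000/(5040 × 3628800)
= 19448

C(17,7) = 19448


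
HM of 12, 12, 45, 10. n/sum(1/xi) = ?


Sum of reciprocals = 1/12 + 1/12 + 1/45 + 1/10 = 0.288889
HM = 4/0.288889 = 13.8462

HM = 13.8462


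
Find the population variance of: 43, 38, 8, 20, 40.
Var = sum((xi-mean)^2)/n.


Mean = 29.8000
Squared deviations: 174.2400, 67.2400, 475.2400, 96.0400, 104.0400
Sum = 916.8000
Variance = 916.8000/5 = 183.3600

Variance = 183.3600


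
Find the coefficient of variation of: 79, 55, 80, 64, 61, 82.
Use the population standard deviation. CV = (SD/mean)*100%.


Mean = 70.1667
SD = 10.5422
CV = (10.5422/70.1667)*100 = 15.0246%

CV = 15.0246%


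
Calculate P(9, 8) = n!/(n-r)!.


P(9,8) = 9!/1!
= 362880/1
= 362880

P(9,8) = 362880


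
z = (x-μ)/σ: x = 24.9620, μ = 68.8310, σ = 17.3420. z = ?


z = (24.9620 - 68.8310)/17.3420
= -43.8690/17.3420
= -2.5296

z = -2.5296


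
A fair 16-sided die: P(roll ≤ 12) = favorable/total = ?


Favorable outcomes (roll ≤ 12): 12
Total outcomes = 16
P = 12/16 = 0.7500

P = 0.7500


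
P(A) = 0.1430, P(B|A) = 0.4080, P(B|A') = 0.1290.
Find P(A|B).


P(B) = P(B|A)*P(A) + P(B|A')*P(A')
= 0.4080*0.1430 + 0.1290*0.8570
= 0.058344 + 0.110553 = 0.168897
P(A|B) = 0.058344/0.168897 = 0.3454

P(A|B) = 0.3454


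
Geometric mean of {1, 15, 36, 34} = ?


Product = 1 × 15 × 36 × 34 = 18360
GM = 18360^(1/4) = 11.6404

GM = 11.6404


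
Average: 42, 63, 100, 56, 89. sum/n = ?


Sum = 42 + 63 + 100 + 56 + 89 = 350
n = 5
Mean = 350/5 = 70.0000

Mean = 70.0000


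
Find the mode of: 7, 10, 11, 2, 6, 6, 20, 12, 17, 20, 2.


Frequencies: 2:2, 6:2, 7:1, 10:1, 11:1, 12:1, 17:1, 20:2
Max frequency = 2
Mode = 2, 6, 20

Mode = 2, 6, 20


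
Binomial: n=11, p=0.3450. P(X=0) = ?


C(11,0) = 1
p^0 = 1.000000
(1-p)^11 = 0.009520
P = 1 * 1.000000 * 0.009520 = 0.0095

P(X=0) = 0.0095


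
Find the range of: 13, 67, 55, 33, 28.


Max = 67, Min = 13
Range = 67 - 13 = 54

Range = 54


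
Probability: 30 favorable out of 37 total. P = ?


P = 30/37 = 0.8108

P = 0.8108


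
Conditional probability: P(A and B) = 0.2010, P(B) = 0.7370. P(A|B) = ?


P(A|B) = 0.2010/0.7370 = 0.2727

P(A|B) = 0.2727


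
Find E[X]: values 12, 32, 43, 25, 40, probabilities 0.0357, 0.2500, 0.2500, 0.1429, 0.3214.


E[X] = 12*0.0357 + 32*0.2500 + 43*0.2500 + 25*0.1429 + 40*0.3214
= 0.4284 + 8.0000 + 10.7500 + 3.5725 + 12.8560
= 35.6069

E[X] = 35.6069


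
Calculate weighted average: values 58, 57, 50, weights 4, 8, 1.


Numerator = 58*4 + 57*8 + 50*1 = 738
Denominator = 4 + 8 + 1 = 13
WM = 738/13 = 56.7692

WM = 56.7692


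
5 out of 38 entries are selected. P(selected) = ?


P = 5/38 = 0.1316

P = 0.1316


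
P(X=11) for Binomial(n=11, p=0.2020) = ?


C(11,11) = 1
p^11 = 2.284889e-08
(1-p)^0 = 1.000000
P = 1 * 2.284889e-08 * 1.000000 = 2.2849e-08

P(X=11) = 2.2849e-08


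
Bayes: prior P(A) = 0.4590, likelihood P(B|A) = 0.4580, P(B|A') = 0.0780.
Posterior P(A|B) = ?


P(B) = P(B|A)*P(A) + P(B|A')*P(A')
= 0.4580*0.4590 + 0.0780*0.5410
= 0.210222 + 0.042198 = 0.252420
P(A|B) = 0.210222/0.252420 = 0.8328

P(A|B) = 0.8328


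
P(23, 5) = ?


P(23,5) = 23!/18!
= 25852016738884976640000/6402373705728000
= 4037880

P(23,5) = 4037880


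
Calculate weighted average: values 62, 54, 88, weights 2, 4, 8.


Numerator = 62*2 + 54*4 + 88*8 = 1044
Denominator = 2 + 4 + 8 = 14
WM = 1044/14 = 74.5714

WM = 74.5714


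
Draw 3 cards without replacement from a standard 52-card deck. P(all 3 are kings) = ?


P(all kings) = (4/52) × (3/51) × (2/50)
= 0.0002

P = 0.0002


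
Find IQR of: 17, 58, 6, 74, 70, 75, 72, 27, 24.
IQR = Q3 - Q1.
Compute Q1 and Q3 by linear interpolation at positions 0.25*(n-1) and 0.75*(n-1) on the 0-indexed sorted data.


Sorted: 6, 17, 24, 27, 58, 70, 72, 74, 75
Q1 (25th %ile) = 24.0000
Q3 (75th %ile) = 72.0000
IQR = 72.0000 - 24.0000 = 48.0000

IQR = 48.0000


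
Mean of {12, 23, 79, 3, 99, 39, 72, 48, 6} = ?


Sum = 12 + 23 + 79 + 3 + 99 + 39 + 72 + 48 + 6 = 381
n = 9
Mean = 381/9 = 42.3333

Mean = 42.3333


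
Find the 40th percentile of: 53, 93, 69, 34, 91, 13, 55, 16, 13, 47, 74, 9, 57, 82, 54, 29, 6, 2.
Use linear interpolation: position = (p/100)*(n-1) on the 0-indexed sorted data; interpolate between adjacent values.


Sorted: 2, 6, 9, 13, 13, 16, 29, 34, 47, 53, 54, 55, 57, 69, 74, 82, 91, 93
n = 18
Index = 40/100 * 17 = 6.8000
Lower = data[6] = 29, Upper = data[7] = 34
P40 = 29 + 0.8000*(5) = 33.0000

P40 = 33.0000


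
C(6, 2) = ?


C(6,2) = 6!/(2! × 4!)
= 720/(2 × 24)
= 15

C(6,2) = 15


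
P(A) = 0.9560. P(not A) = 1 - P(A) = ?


P(not A) = 1 - 0.9560 = 0.0440

P(not A) = 0.0440


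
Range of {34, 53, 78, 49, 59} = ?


Max = 78, Min = 34
Range = 78 - 34 = 44

Range = 44


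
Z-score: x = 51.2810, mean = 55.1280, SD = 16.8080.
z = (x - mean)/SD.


z = (51.2810 - 55.1280)/16.8080
= -3.8470/16.8080
= -0.2289

z = -0.2289


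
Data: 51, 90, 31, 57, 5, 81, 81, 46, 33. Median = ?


Sorted: 5, 31, 33, 46, 51, 57, 81, 81, 90
n = 9 (odd)
Middle value = 51

Median = 51


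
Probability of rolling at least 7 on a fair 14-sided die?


Favorable outcomes (roll ≥ 7): 8
Total outcomes = 14
P = 8/14 = 0.5714

P = 0.5714


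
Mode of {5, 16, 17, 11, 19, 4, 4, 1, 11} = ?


Frequencies: 1:1, 4:2, 5:1, 11:2, 16:1, 17:1, 19:1
Max frequency = 2
Mode = 4, 11

Mode = 4, 11


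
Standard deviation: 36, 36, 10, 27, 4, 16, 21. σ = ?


Mean = 21.4286
Variance = 131.3878
SD = sqrt(131.3878) = 11.4624

SD = 11.4624


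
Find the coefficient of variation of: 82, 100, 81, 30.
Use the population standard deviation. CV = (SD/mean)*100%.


Mean = 73.2500
SD = 26.0900
CV = (26.0900/73.2500)*100 = 35.6177%

CV = 35.6177%


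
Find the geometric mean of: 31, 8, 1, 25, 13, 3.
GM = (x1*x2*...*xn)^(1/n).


Product = 31 × 8 × 1 × 25 × 13 × 3 = 241800
GM = 241800^(1/6) = 7.8930

GM = 7.8930


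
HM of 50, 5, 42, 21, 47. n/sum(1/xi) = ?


Sum of reciprocals = 1/50 + 1/5 + 1/42 + 1/21 + 1/47 = 0.312705
HM = 5/0.312705 = 15.9895

HM = 15.9895


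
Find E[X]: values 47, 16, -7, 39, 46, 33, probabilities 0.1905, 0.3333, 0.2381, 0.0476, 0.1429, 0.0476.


E[X] = 47*0.1905 + 16*0.3333 - 7*0.2381 + 39*0.0476 + 46*0.1429 + 33*0.0476
= 8.9535 + 5.3328 - 1.6667 + 1.8564 + 6.5734 + 1.5708
= 22.6202

E[X] = 22.6202


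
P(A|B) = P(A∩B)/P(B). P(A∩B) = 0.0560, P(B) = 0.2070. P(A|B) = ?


P(A|B) = 0.0560/0.2070 = 0.2705

P(A|B) = 0.2705


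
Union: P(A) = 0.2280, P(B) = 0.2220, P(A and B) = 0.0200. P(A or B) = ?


P(A∪B) = 0.2280 + 0.2220 - 0.0200
= 0.4500 - 0.0200
= 0.4300

P(A∪B) = 0.4300


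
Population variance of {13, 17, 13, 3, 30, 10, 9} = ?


Mean = 13.5714
Squared deviations: 0.3265, 11.7551, 0.3265, 111.7551, 269.8980, 12.7551, 20.8980
Sum = 427.7143
Variance = 427.7143/7 = 61.1020

Variance = 61.1020


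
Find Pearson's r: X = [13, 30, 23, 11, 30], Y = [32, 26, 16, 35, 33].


Mean X = 21.4000, Mean Y = 28.4000
SD X = 8.114185, SD Y = 6.887670
Cov = -19.960000
r = -19.960000/(8.114185*6.887670) = -0.3571

r = -0.3571


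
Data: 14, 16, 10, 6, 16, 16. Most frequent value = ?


Frequencies: 6:1, 10:1, 14:1, 16:3
Max frequency = 3
Mode = 16

Mode = 16


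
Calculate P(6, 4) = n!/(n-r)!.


P(6,4) = 6!/2!
= 720/2
= 360

P(6,4) = 360


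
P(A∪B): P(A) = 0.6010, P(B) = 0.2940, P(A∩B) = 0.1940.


P(A∪B) = 0.6010 + 0.2940 - 0.1940
= 0.8950 - 0.1940
= 0.7010

P(A∪B) = 0.7010


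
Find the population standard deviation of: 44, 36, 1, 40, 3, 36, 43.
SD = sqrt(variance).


Mean = 29.0000
Variance = 300.0000
SD = sqrt(300.0000) = 17.3205

SD = 17.3205


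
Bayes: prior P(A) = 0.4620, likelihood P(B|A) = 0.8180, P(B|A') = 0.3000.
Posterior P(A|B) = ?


P(B) = P(B|A)*P(A) + P(B|A')*P(A')
= 0.8180*0.4620 + 0.3000*0.5380
= 0.377916 + 0.161400 = 0.539316
P(A|B) = 0.377916/0.539316 = 0.7007

P(A|B) = 0.7007


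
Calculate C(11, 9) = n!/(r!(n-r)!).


C(11,9) = 11!/(9! × 2!)
= 39916800/(362880 × 2)
= 55

C(11,9) = 55


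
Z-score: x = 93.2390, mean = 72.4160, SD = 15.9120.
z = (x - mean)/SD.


z = (93.2390 - 72.4160)/15.9120
= 20.8230/15.9120
= 1.3086

z = 1.3086


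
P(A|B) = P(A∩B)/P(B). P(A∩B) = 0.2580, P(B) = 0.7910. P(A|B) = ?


P(A|B) = 0.2580/0.7910 = 0.3262

P(A|B) = 0.3262


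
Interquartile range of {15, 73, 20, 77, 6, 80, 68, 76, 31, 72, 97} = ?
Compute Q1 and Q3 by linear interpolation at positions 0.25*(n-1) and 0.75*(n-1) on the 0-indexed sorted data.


Sorted: 6, 15, 20, 31, 68, 72, 73, 76, 77, 80, 97
Q1 (25th %ile) = 25.5000
Q3 (75th %ile) = 76.5000
IQR = 76.5000 - 25.5000 = 51.0000

IQR = 51.0000


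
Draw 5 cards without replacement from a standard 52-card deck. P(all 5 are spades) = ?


P(all spades) = (13/52) × (12/51) × (11/50) × (10/49) × (9/48)
= 0.0005

P = 0.0005


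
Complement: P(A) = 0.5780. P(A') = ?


P(not A) = 1 - 0.5780 = 0.4220

P(not A) = 0.4220


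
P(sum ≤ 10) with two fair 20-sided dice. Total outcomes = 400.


Total outcomes = 20×20 = 400
Favorable (sum ≤ 10): 45
P = 45/400 = 0.1125

P = 0.1125


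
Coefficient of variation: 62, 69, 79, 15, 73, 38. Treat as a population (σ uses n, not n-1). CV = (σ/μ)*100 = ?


Mean = 56.0000
SD = 22.4648
CV = (22.4648/56.0000)*100 = 40.1157%

CV = 40.1157%


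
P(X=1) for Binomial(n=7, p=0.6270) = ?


C(7,1) = 7
p^1 = 0.627000
(1-p)^6 = 0.002693
P = 7 * 0.627000 * 0.002693 = 0.0118

P(X=1) = 0.0118


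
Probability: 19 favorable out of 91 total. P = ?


P = 19/91 = 0.2088

P = 0.2088


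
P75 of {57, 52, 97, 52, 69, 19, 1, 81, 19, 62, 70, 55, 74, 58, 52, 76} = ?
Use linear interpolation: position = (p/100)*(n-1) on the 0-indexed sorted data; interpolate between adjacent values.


Sorted: 1, 19, 19, 52, 52, 52, 55, 57, 58, 62, 69, 70, 74, 76, 81, 97
n = 16
Index = 75/100 * 15 = 11.2500
Lower = data[11] = 70, Upper = data[12] = 74
P75 = 70 + 0.2500*(4) = 71.0000

P75 = 71.0000


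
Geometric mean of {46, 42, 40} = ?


Product = 46 × 42 × 40 = 77280
GM = 77280^(1/3) = 42.5947

GM = 42.5947


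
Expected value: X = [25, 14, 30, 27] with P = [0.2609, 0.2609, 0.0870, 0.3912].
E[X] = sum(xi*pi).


E[X] = 25*0.2609 + 14*0.2609 + 30*0.0870 + 27*0.3912
= 6.5225 + 3.6526 + 2.6100 + 10.5624
= 23.3475

E[X] = 23.3475


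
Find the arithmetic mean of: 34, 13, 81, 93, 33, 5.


Sum = 34 + 13 + 81 + 93 + 33 + 5 = 259
n = 6
Mean = 259/6 = 43.1667

Mean = 43.1667


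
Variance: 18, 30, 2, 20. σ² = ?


Mean = 17.5000
Squared deviations: 0.2500, 156.2500, 240.2500, 6.2500
Sum = 403.0000
Variance = 403.0000/4 = 100.7500

Variance = 100.7500


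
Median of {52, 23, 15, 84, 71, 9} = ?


Sorted: 9, 15, 23, 52, 71, 84
n = 6 (even)
Middle values: 23 and 52
Median = (23+52)/2 = 37.5000

Median = 37.5000


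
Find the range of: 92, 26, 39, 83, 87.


Max = 92, Min = 26
Range = 92 - 26 = 66

Range = 66


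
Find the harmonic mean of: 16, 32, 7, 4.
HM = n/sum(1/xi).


Sum of reciprocals = 1/16 + 1/32 + 1/7 + 1/4 = 0.486607
HM = 4/0.486607 = 8.2202

HM = 8.2202


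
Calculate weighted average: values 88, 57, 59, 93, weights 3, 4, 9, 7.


Numerator = 88*3 + 57*4 + 59*9 + 93*7 = 1674
Denominator = 3 + 4 + 9 + 7 = 23
WM = 1674/23 = 72.7826

WM = 72.7826


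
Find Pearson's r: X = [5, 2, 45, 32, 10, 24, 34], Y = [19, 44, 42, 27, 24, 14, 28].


Mean X = 21.7143, Mean Y = 28.2857
SD X = 15.163059, SD Y = 10.319389
Cov = 23.653061
r = 23.653061/(15.163059*10.319389) = 0.1512

r = 0.1512


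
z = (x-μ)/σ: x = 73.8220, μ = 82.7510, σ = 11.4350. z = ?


z = (73.8220 - 82.7510)/11.4350
= -8.9290/11.4350
= -0.7808

z = -0.7808


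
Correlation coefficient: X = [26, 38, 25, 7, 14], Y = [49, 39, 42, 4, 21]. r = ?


Mean X = 22.0000, Mean Y = 31.0000
SD X = 10.677078, SD Y = 16.358484
Cov = 143.600000
r = 143.600000/(10.677078*16.358484) = 0.8222

r = 0.8222


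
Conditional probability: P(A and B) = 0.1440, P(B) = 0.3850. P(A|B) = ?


P(A|B) = 0.1440/0.3850 = 0.3740

P(A|B) = 0.3740


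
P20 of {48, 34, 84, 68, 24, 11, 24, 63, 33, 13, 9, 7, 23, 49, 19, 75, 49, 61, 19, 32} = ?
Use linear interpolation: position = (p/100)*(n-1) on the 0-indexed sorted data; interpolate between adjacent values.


Sorted: 7, 9, 11, 13, 19, 19, 23, 24, 24, 32, 33, 34, 48, 49, 49, 61, 63, 68, 75, 84
n = 20
Index = 20/100 * 19 = 3.8000
Lower = data[3] = 13, Upper = data[4] = 19
P20 = 13 + 0.8000*(6) = 17.8000

P20 = 17.8000


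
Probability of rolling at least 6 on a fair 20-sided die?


Favorable outcomes (roll ≥ 6): 15
Total outcomes = 20
P = 15/20 = 0.7500

P = 0.7500


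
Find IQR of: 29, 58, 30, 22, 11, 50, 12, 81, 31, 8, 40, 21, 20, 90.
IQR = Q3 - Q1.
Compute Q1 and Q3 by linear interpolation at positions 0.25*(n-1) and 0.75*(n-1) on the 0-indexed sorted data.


Sorted: 8, 11, 12, 20, 21, 22, 29, 30, 31, 40, 50, 58, 81, 90
Q1 (25th %ile) = 20.2500
Q3 (75th %ile) = 47.5000
IQR = 47.5000 - 20.2500 = 27.2500

IQR = 27.2500


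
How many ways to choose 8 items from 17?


C(17,8) = 17!/(8! × 9!)
= 355687428096000/(40320 × 362880)
= 24310

C(17,8) = 24310


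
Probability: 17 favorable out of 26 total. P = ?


P = 17/26 = 0.6538

P = 0.6538


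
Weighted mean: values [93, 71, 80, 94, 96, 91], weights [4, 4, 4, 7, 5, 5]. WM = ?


Numerator = 93*4 + 71*4 + 80*4 + 94*7 + 96*5 + 91*5 = 2569
Denominator = 4 + 4 + 4 + 7 + 5 + 5 = 29
WM = 2569/29 = 88.5862

WM = 88.5862


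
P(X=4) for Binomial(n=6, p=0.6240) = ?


C(6,4) = 15
p^4 = 0.151614
(1-p)^2 = 0.141376
P = 15 * 0.151614 * 0.141376 = 0.3215

P(X=4) = 0.3215


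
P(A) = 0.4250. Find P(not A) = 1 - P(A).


P(not A) = 1 - 0.4250 = 0.5750

P(not A) = 0.5750


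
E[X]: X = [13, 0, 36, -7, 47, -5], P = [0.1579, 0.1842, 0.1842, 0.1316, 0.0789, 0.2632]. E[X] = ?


E[X] = 13*0.1579 + 0*0.1842 + 36*0.1842 - 7*0.1316 + 47*0.0789 - 5*0.2632
= 2.0527 + 0 + 6.6312 - 0.9212 + 3.7083 - 1.3160
= 10.1550

E[X] = 10.1550


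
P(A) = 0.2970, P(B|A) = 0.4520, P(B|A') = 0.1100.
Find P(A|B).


P(B) = P(B|A)*P(A) + P(B|A')*P(A')
= 0.4520*0.2970 + 0.1100*0.7030
= 0.134244 + 0.077330 = 0.211574
P(A|B) = 0.134244/0.211574 = 0.6345

P(A|B) = 0.6345


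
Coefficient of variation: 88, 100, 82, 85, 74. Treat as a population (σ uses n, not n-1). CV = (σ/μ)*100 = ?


Mean = 85.8000
SD = 8.4947
CV = (8.4947/85.8000)*100 = 9.9006%

CV = 9.9006%


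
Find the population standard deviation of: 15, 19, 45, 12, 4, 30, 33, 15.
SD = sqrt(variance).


Mean = 21.6250
Variance = 155.4844
SD = sqrt(155.4844) = 12.4693

SD = 12.4693


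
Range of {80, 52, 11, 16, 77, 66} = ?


Max = 80, Min = 11
Range = 80 - 11 = 69

Range = 69


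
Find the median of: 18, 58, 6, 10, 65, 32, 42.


Sorted: 6, 10, 18, 32, 42, 58, 65
n = 7 (odd)
Middle value = 32

Median = 32


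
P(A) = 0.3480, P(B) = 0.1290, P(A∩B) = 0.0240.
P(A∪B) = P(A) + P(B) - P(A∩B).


P(A∪B) = 0.3480 + 0.1290 - 0.0240
= 0.4770 - 0.0240
= 0.4530

P(A∪B) = 0.4530


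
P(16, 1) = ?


P(16,1) = 16!/15!
= 20922789888000/1307674368000
= 16

P(16,1) = 16


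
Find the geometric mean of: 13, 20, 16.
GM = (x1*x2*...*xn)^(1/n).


Product = 13 × 20 × 16 = 4160
GM = 4160^(1/3) = 16.0829

GM = 16.0829


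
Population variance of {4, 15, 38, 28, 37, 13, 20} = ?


Mean = 22.1429
Squared deviations: 329.1633, 51.0204, 251.4490, 34.3061, 220.7347, 83.5918, 4.5918
Sum = 974.8571
Variance = 974.8571/7 = 139.2653

Variance = 139.2653


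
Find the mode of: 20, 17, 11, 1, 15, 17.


Frequencies: 1:1, 11:1, 15:1, 17:2, 20:1
Max frequency = 2
Mode = 17

Mode = 17


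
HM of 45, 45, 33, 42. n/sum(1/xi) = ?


Sum of reciprocals = 1/45 + 1/45 + 1/33 + 1/42 = 0.098557
HM = 4/0.098557 = 40.5857

HM = 40.5857


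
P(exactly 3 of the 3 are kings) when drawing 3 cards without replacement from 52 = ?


Hypergeometric: P(X=3) = C(4,3)·C(48,0) / C(52,3)
= 4 × 1 / 22100
= 4/22100 = 0.0002

P = 0.0002


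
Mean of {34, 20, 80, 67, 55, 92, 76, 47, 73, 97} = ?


Sum = 34 + 20 + 80 + 67 + 55 + 92 + 76 + 47 + 73 + 97 = 641
n = 10
Mean = 641/10 = 64.1000

Mean = 64.1000


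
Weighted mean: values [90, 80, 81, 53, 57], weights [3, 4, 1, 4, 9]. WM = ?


Numerator = 90*3 + 80*4 + 81*1 + 53*4 + 57*9 = 1396
Denominator = 3 + 4 + 1 + 4 + 9 = 21
WM = 1396/21 = 66.4762

WM = 66.4762


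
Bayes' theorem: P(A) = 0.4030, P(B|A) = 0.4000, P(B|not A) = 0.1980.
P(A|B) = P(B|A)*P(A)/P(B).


P(B) = P(B|A)*P(A) + P(B|A')*P(A')
= 0.4000*0.4030 + 0.1980*0.5970
= 0.161200 + 0.118206 = 0.279406
P(A|B) = 0.161200/0.279406 = 0.5769

P(A|B) = 0.5769


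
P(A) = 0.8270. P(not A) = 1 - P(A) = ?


P(not A) = 1 - 0.8270 = 0.1730

P(not A) = 0.1730


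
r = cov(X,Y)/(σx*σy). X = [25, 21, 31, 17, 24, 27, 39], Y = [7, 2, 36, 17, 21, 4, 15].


Mean X = 26.2857, Mean Y = 14.5714
SD X = 6.605502, SD Y = 10.913388
Cov = 19.693878
r = 19.693878/(6.605502*10.913388) = 0.2732

r = 0.2732


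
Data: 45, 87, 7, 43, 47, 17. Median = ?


Sorted: 7, 17, 43, 45, 47, 87
n = 6 (even)
Middle values: 43 and 45
Median = (43+45)/2 = 44.0000

Median = 44.0000


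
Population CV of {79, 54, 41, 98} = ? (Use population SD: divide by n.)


Mean = 68.0000
SD = 22.0567
CV = (22.0567/68.0000)*100 = 32.4364%

CV = 32.4364%


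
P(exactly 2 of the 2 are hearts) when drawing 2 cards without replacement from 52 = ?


Hypergeometric: P(X=2) = C(13,2)·C(39,0) / C(52,2)
= 78 × 1 / 1326
= 78/1326 = 0.0588

P = 0.0588


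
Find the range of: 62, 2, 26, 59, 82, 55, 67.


Max = 82, Min = 2
Range = 82 - 2 = 80

Range = 80


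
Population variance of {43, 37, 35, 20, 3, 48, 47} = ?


Mean = 33.2857
Squared deviations: 94.3673, 13.7959, 2.9388, 176.5102, 917.2245, 216.5102, 188.0816
Sum = 1609.4286
Variance = 1609.4286/7 = 229.9184

Variance = 229.9184


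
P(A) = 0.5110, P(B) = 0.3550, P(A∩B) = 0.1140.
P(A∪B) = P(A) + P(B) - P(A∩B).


P(A∪B) = 0.5110 + 0.3550 - 0.1140
= 0.8660 - 0.1140
= 0.7520

P(A∪B) = 0.7520


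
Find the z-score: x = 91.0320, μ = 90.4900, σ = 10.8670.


z = (91.0320 - 90.4900)/10.8670
= 0.5420/10.8670
= 0.0499

z = 0.0499


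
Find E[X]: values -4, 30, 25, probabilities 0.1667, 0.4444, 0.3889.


E[X] = -4*0.1667 + 30*0.4444 + 25*0.3889
= -0.6668 + 13.3320 + 9.7225
= 22.3877

E[X] = 22.3877


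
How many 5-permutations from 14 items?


P(14,5) = 14!/9!
= 87178291200/362880
= 240240

P(14,5) = 240240


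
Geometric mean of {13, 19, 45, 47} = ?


Product = 13 × 19 × 45 × 47 = 522405
GM = 522405^(1/4) = 26.8845

GM = 26.8845


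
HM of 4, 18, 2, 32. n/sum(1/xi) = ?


Sum of reciprocals = 1/4 + 1/18 + 1/2 + 1/32 = 0.836806
HM = 4/0.836806 = 4.7801

HM = 4.7801


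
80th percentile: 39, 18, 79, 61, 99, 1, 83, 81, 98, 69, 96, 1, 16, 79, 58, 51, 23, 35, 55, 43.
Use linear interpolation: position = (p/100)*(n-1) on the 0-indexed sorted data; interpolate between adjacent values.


Sorted: 1, 1, 16, 18, 23, 35, 39, 43, 51, 55, 58, 61, 69, 79, 79, 81, 83, 96, 98, 99
n = 20
Index = 80/100 * 19 = 15.2000
Lower = data[15] = 81, Upper = data[16] = 83
P80 = 81 + 0.2000*(2) = 81.4000

P80 = 81.4000


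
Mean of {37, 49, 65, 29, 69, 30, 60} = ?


Sum = 37 + 49 + 65 + 29 + 69 + 30 + 60 = 339
n = 7
Mean = 339/7 = 48.4286

Mean = 48.4286


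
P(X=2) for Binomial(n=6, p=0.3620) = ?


C(6,2) = 15
p^2 = 0.131044
(1-p)^4 = 0.165685
P = 15 * 0.131044 * 0.165685 = 0.3257

P(X=2) = 0.3257


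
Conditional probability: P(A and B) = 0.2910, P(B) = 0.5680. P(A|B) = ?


P(A|B) = 0.2910/0.5680 = 0.5123

P(A|B) = 0.5123


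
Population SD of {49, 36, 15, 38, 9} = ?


Mean = 29.4000
Variance = 225.0400
SD = sqrt(225.0400) = 15.0013

SD = 15.0013


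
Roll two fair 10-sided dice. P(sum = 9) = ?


Total outcomes = 10×10 = 100
Favorable (sum = 9): 8
P = 8/100 = 0.0800

P = 0.0800


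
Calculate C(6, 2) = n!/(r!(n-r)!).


C(6,2) = 6!/(2! × 4!)
= 720/(2 × 24)
= 15

C(6,2) = 15


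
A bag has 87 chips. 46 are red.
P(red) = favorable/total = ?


P = 46/87 = 0.5287

P = 0.5287


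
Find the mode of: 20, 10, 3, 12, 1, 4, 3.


Frequencies: 1:1, 3:2, 4:1, 10:1, 12:1, 20:1
Max frequency = 2
Mode = 3

Mode = 3


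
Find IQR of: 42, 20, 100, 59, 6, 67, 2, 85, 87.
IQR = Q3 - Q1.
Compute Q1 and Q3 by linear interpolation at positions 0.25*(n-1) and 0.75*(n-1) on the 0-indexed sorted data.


Sorted: 2, 6, 20, 42, 59, 67, 85, 87, 100
Q1 (25th %ile) = 20.0000
Q3 (75th %ile) = 85.0000
IQR = 85.0000 - 20.0000 = 65.0000

IQR = 65.0000


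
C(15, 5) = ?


C(15,5) = 15!/(5! × 10!)
= 1307674368000/(120 × 3628800)
= 3003

C(15,5) = 3003


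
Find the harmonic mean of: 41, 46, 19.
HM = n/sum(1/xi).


Sum of reciprocals = 1/41 + 1/46 + 1/19 = 0.098761
HM = 3/0.098761 = 30.3764

HM = 30.3764


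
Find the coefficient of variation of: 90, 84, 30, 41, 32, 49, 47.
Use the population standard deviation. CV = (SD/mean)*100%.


Mean = 53.2857
SD = 22.3461
CV = (22.3461/53.2857)*100 = 41.9363%

CV = 41.9363%


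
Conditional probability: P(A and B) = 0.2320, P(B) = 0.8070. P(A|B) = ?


P(A|B) = 0.2320/0.8070 = 0.2875

P(A|B) = 0.2875


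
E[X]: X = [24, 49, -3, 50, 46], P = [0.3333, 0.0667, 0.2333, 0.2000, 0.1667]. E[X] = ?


E[X] = 24*0.3333 + 49*0.0667 - 3*0.2333 + 50*0.2000 + 46*0.1667
= 7.9992 + 3.2683 - 0.6999 + 10.0000 + 7.6682
= 28.2358

E[X] = 28.2358


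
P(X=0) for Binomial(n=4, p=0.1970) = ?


C(4,0) = 1
p^0 = 1.000000
(1-p)^4 = 0.415779
P = 1 * 1.000000 * 0.415779 = 0.4158

P(X=0) = 0.4158


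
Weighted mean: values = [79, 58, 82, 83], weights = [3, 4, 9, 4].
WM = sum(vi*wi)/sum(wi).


Numerator = 79*3 + 58*4 + 82*9 + 83*4 = 1539
Denominator = 3 + 4 + 9 + 4 = 20
WM = 1539/20 = 76.9500

WM = 76.9500


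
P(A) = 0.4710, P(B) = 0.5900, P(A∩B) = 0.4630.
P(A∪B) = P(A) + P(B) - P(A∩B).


P(A∪B) = 0.4710 + 0.5900 - 0.4630
= 1.0610 - 0.4630
= 0.5980

P(A∪B) = 0.5980


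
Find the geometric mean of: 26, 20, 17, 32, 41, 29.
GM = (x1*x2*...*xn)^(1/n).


Product = 26 × 20 × 17 × 32 × 41 × 29 = 336344320
GM = 336344320^(1/6) = 26.3712

GM = 26.3712


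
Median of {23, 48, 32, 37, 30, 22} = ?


Sorted: 22, 23, 30, 32, 37, 48
n = 6 (even)
Middle values: 30 and 32
Median = (30+32)/2 = 31.0000

Median = 31.0000


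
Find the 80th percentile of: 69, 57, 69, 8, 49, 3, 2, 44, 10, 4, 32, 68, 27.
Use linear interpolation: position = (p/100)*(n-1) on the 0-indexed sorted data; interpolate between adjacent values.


Sorted: 2, 3, 4, 8, 10, 27, 32, 44, 49, 57, 68, 69, 69
n = 13
Index = 80/100 * 12 = 9.6000
Lower = data[9] = 57, Upper = data[10] = 68
P80 = 57 + 0.6000*(11) = 63.6000

P80 = 63.6000


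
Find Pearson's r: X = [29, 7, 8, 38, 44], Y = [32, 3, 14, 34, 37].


Mean X = 25.2000, Mean Y = 24.0000
SD X = 15.223666, SD Y = 13.221195
Cov = 191.400000
r = 191.400000/(15.223666*13.221195) = 0.9509

r = 0.9509


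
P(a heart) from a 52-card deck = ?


13 hearts in 52 cards
P = 13/52 = 0.2500

P = 0.2500


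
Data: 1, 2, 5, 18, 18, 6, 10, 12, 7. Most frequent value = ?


Frequencies: 1:1, 2:1, 5:1, 6:1, 7:1, 10:1, 12:1, 18:2
Max frequency = 2
Mode = 18

Mode = 18


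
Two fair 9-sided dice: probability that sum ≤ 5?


Total outcomes = 9×9 = 81
Favorable (sum ≤ 5): 10
P = 10/81 = 0.1235

P = 0.1235
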